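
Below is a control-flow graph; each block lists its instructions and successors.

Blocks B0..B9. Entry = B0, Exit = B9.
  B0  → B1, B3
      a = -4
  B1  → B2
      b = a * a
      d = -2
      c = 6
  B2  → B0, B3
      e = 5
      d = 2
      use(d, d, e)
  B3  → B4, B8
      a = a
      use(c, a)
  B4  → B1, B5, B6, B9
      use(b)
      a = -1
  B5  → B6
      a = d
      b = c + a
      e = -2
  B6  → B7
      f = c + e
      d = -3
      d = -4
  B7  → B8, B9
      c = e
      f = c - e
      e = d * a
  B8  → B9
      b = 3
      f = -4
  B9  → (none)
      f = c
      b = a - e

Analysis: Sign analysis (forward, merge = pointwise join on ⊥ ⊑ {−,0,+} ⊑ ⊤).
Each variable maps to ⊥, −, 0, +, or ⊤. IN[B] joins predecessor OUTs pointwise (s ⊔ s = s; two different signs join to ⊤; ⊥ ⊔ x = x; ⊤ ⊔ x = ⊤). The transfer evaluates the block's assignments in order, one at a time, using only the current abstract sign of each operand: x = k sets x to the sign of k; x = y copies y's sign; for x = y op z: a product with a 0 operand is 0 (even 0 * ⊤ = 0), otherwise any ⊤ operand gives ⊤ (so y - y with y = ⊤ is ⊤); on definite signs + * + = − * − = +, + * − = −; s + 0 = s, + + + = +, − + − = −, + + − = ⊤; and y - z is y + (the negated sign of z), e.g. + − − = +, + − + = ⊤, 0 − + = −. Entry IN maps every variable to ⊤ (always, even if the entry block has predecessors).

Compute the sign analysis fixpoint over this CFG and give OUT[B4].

Answer: {a: -, b: ⊤, c: ⊤, d: ⊤, e: ⊤, f: ⊤}

Derivation:
Per-block solution:
  B0: | IN=(all ⊤) | OUT={a:-; rest ⊤}
  B1: | IN={a:-; rest ⊤} | OUT={a:-, b:+, c:+, d:-; rest ⊤}
  B2: | IN={a:-, b:+, c:+, d:-; rest ⊤} | OUT={a:-, b:+, c:+, d:+, e:+; rest ⊤}
  B3: | IN={a:-; rest ⊤} | OUT={a:-; rest ⊤}
  B4: | IN={a:-; rest ⊤} | OUT={a:-; rest ⊤}
  B5: | IN={a:-; rest ⊤} | OUT={e:-; rest ⊤}
  B6: | IN=(all ⊤) | OUT={d:-; rest ⊤}
  B7: | IN={d:-; rest ⊤} | OUT={d:-; rest ⊤}
  B8: | IN=(all ⊤) | OUT={b:+, f:-; rest ⊤}
  B9: | IN=(all ⊤) | OUT=(all ⊤)

Merge at B4: IN[B4] = OUT[B3] = {a: -, b: ⊤, c: ⊤, d: ⊤, e: ⊤, f: ⊤}
Applying B4's transfer function to that IN value gives OUT[B4] (row B4 above).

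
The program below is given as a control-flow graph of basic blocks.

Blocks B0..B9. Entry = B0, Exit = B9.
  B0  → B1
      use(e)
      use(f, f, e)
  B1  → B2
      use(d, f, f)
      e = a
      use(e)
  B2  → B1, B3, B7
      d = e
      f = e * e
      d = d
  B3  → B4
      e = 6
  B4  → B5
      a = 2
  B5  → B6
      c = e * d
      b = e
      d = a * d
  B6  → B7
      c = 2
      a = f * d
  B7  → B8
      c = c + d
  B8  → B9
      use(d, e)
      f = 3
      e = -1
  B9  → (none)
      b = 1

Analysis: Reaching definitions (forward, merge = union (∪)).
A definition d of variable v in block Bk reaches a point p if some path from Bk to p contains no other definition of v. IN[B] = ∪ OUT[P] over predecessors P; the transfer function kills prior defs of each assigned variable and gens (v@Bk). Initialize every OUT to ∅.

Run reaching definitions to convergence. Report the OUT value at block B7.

Converged values:
  B0: | IN={} | OUT={}
  B1: | IN={d@B2, e@B1, f@B2} | OUT={d@B2, e@B1, f@B2}
  B2: | IN={d@B2, e@B1, f@B2} | OUT={d@B2, e@B1, f@B2}
  B3: | IN={d@B2, e@B1, f@B2} | OUT={d@B2, e@B3, f@B2}
  B4: | IN={d@B2, e@B3, f@B2} | OUT={a@B4, d@B2, e@B3, f@B2}
  B5: | IN={a@B4, d@B2, e@B3, f@B2} | OUT={a@B4, b@B5, c@B5, d@B5, e@B3, f@B2}
  B6: | IN={a@B4, b@B5, c@B5, d@B5, e@B3, f@B2} | OUT={a@B6, b@B5, c@B6, d@B5, e@B3, f@B2}
  B7: | IN={a@B6, b@B5, c@B6, d@B2, d@B5, e@B1, e@B3, f@B2} | OUT={a@B6, b@B5, c@B7, d@B2, d@B5, e@B1, e@B3, f@B2}
  B8: | IN={a@B6, b@B5, c@B7, d@B2, d@B5, e@B1, e@B3, f@B2} | OUT={a@B6, b@B5, c@B7, d@B2, d@B5, e@B8, f@B8}
  B9: | IN={a@B6, b@B5, c@B7, d@B2, d@B5, e@B8, f@B8} | OUT={a@B6, b@B9, c@B7, d@B2, d@B5, e@B8, f@B8}

Merge at B7: IN[B7] = OUT[B2] ⊔ OUT[B6] = {a@B6, b@B5, c@B6, d@B2, d@B5, e@B1, e@B3, f@B2}
Applying B7's transfer function to that IN value gives OUT[B7] (row B7 above).

Answer: {a@B6, b@B5, c@B7, d@B2, d@B5, e@B1, e@B3, f@B2}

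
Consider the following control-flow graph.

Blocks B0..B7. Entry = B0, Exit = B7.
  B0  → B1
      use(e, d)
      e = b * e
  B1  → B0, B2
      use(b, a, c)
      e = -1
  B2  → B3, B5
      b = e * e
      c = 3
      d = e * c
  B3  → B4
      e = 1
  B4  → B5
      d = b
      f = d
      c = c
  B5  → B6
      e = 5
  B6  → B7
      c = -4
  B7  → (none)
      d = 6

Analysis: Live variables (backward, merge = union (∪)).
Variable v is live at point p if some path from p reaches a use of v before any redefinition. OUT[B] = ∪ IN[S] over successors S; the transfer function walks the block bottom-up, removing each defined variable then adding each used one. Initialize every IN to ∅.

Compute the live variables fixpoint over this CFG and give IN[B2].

Fixpoint table:
  B0:  IN={a, b, c, d, e}  OUT={a, b, c, d}
  B1:  IN={a, b, c, d}  OUT={a, b, c, d, e}
  B2:  IN={e}  OUT={b, c}
  B3:  IN={b, c}  OUT={b, c}
  B4:  IN={b, c}  OUT={}
  B5:  IN={}  OUT={}
  B6:  IN={}  OUT={}
  B7:  IN={}  OUT={}

Merge at B2: OUT[B2] = IN[B3] ⊔ IN[B5] = {b, c}
Applying B2's transfer function to that OUT value gives IN[B2] (row B2 above).

Answer: {e}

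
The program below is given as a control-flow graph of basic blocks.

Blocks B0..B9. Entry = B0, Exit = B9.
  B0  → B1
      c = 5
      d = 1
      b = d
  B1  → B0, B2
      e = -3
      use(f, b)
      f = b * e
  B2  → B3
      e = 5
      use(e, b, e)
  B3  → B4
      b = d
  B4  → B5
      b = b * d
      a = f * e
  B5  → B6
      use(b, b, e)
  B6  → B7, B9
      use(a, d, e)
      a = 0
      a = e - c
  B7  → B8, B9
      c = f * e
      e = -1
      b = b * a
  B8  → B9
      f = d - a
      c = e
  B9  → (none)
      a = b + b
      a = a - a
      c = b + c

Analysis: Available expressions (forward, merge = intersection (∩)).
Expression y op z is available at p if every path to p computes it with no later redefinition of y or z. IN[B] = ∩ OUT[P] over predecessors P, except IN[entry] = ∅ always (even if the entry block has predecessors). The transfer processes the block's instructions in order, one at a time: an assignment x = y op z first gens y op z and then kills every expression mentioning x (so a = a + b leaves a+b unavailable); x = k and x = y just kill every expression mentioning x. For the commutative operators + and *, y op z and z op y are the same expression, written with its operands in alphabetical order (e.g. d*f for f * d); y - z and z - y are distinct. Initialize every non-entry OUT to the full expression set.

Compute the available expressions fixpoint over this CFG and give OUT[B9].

Per-block solution:
  B0:  IN={}  OUT={}
  B1:  IN={}  OUT={b*e}
  B2:  IN={b*e}  OUT={}
  B3:  IN={}  OUT={}
  B4:  IN={}  OUT={e*f}
  B5:  IN={e*f}  OUT={e*f}
  B6:  IN={e*f}  OUT={e*f, e-c}
  B7:  IN={e*f, e-c}  OUT={}
  B8:  IN={}  OUT={d-a}
  B9:  IN={}  OUT={b+b}

Merge at B9: IN[B9] = OUT[B6] ∩ OUT[B7] ∩ OUT[B8] = {}
Applying B9's transfer function to that IN value gives OUT[B9] (row B9 above).

Answer: {b+b}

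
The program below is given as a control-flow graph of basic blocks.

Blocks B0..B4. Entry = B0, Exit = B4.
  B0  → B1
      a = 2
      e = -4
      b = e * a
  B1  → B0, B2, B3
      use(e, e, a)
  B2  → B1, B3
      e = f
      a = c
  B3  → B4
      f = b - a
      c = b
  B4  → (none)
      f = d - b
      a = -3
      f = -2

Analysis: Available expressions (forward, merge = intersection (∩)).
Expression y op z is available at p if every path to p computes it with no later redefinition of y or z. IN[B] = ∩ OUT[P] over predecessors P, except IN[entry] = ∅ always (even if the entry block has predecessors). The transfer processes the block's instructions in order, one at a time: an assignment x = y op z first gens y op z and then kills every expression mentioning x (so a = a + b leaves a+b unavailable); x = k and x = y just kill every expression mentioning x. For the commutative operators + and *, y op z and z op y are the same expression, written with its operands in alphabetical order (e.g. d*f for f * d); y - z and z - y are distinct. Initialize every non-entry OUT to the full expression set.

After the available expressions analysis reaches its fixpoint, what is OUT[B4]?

Converged values:
  B0:   IN={}   OUT={a*e}
  B1:   IN={}   OUT={}
  B2:   IN={}   OUT={}
  B3:   IN={}   OUT={b-a}
  B4:   IN={b-a}   OUT={d-b}

Merge at B4: IN[B4] = OUT[B3] = {b-a}
Applying B4's transfer function to that IN value gives OUT[B4] (row B4 above).

Answer: {d-b}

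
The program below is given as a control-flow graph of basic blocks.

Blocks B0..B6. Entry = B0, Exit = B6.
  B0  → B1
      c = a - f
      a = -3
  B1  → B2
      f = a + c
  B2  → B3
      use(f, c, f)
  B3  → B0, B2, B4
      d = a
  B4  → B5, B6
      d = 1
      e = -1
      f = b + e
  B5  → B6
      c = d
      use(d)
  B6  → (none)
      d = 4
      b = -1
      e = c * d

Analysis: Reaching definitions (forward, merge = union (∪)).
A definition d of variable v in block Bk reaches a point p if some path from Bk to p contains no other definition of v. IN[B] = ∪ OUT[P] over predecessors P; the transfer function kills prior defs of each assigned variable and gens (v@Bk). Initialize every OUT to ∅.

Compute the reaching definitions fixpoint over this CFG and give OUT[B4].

Answer: {a@B0, c@B0, d@B4, e@B4, f@B4}

Derivation:
Per-block solution:
  B0:  IN={a@B0, c@B0, d@B3, f@B1}  OUT={a@B0, c@B0, d@B3, f@B1}
  B1:  IN={a@B0, c@B0, d@B3, f@B1}  OUT={a@B0, c@B0, d@B3, f@B1}
  B2:  IN={a@B0, c@B0, d@B3, f@B1}  OUT={a@B0, c@B0, d@B3, f@B1}
  B3:  IN={a@B0, c@B0, d@B3, f@B1}  OUT={a@B0, c@B0, d@B3, f@B1}
  B4:  IN={a@B0, c@B0, d@B3, f@B1}  OUT={a@B0, c@B0, d@B4, e@B4, f@B4}
  B5:  IN={a@B0, c@B0, d@B4, e@B4, f@B4}  OUT={a@B0, c@B5, d@B4, e@B4, f@B4}
  B6:  IN={a@B0, c@B0, c@B5, d@B4, e@B4, f@B4}  OUT={a@B0, b@B6, c@B0, c@B5, d@B6, e@B6, f@B4}

Merge at B4: IN[B4] = OUT[B3] = {a@B0, c@B0, d@B3, f@B1}
Applying B4's transfer function to that IN value gives OUT[B4] (row B4 above).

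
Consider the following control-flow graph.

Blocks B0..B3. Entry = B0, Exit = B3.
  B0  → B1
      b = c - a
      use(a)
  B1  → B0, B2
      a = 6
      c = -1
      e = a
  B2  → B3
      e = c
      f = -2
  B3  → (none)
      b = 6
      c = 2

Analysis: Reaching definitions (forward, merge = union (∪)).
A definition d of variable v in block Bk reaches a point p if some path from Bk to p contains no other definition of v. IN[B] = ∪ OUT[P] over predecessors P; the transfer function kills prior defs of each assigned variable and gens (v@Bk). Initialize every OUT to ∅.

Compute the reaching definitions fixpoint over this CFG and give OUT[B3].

Answer: {a@B1, b@B3, c@B3, e@B2, f@B2}

Derivation:
Fixpoint table:
  B0: | IN={a@B1, b@B0, c@B1, e@B1} | OUT={a@B1, b@B0, c@B1, e@B1}
  B1: | IN={a@B1, b@B0, c@B1, e@B1} | OUT={a@B1, b@B0, c@B1, e@B1}
  B2: | IN={a@B1, b@B0, c@B1, e@B1} | OUT={a@B1, b@B0, c@B1, e@B2, f@B2}
  B3: | IN={a@B1, b@B0, c@B1, e@B2, f@B2} | OUT={a@B1, b@B3, c@B3, e@B2, f@B2}

Merge at B3: IN[B3] = OUT[B2] = {a@B1, b@B0, c@B1, e@B2, f@B2}
Applying B3's transfer function to that IN value gives OUT[B3] (row B3 above).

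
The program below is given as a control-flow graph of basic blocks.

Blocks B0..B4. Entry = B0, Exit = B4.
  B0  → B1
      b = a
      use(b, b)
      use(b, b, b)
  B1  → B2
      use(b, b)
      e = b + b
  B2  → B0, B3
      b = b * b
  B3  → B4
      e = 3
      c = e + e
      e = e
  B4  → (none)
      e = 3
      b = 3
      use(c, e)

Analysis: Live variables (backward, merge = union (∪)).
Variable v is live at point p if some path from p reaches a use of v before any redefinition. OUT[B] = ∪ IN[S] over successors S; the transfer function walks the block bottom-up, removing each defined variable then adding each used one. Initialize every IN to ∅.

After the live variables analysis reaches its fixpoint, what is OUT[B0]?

Per-block solution:
  B0:  IN={a}  OUT={a, b}
  B1:  IN={a, b}  OUT={a, b}
  B2:  IN={a, b}  OUT={a}
  B3:  IN={}  OUT={c}
  B4:  IN={c}  OUT={}

Merge at B0: OUT[B0] = IN[B1] = {a, b}

Answer: {a, b}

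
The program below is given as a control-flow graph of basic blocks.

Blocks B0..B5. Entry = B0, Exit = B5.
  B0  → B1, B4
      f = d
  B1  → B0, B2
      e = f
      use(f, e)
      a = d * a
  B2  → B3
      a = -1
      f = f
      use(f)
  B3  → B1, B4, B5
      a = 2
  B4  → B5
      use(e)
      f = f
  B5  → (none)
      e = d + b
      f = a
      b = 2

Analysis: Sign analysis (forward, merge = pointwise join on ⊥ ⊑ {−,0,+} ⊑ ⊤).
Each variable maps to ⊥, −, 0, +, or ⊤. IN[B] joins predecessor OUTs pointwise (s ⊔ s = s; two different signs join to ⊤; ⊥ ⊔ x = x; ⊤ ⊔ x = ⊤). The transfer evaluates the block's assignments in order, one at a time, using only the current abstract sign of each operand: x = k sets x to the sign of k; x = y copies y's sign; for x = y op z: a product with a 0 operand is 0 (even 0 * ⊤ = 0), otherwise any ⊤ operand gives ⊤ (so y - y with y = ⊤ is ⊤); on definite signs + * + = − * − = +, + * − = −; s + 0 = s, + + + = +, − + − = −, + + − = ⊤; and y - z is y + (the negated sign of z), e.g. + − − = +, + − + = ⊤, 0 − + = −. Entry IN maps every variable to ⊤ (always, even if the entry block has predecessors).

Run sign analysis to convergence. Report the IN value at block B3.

Answer: {a: -, b: ⊤, c: ⊤, d: ⊤, e: ⊤, f: ⊤}

Derivation:
Per-block solution:
  B0: | IN=(all ⊤) | OUT=(all ⊤)
  B1: | IN=(all ⊤) | OUT=(all ⊤)
  B2: | IN=(all ⊤) | OUT={a:-; rest ⊤}
  B3: | IN={a:-; rest ⊤} | OUT={a:+; rest ⊤}
  B4: | IN=(all ⊤) | OUT=(all ⊤)
  B5: | IN=(all ⊤) | OUT={b:+; rest ⊤}

Merge at B3: IN[B3] = OUT[B2] = {a: -, b: ⊤, c: ⊤, d: ⊤, e: ⊤, f: ⊤}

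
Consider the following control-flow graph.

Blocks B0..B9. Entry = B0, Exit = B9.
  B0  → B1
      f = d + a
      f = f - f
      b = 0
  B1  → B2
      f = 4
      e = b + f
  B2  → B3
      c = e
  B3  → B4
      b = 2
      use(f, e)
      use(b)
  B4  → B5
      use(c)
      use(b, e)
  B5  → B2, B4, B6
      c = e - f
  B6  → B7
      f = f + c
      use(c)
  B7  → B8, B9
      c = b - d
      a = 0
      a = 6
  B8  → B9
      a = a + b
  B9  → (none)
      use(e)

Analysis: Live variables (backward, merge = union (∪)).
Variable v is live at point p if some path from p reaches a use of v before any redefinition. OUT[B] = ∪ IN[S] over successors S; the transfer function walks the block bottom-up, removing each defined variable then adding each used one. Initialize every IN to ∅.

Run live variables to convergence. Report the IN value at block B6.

Answer: {b, c, d, e, f}

Working:
Per-block solution:
  B0: | IN={a, d} | OUT={b, d}
  B1: | IN={b, d} | OUT={d, e, f}
  B2: | IN={d, e, f} | OUT={c, d, e, f}
  B3: | IN={c, d, e, f} | OUT={b, c, d, e, f}
  B4: | IN={b, c, d, e, f} | OUT={b, d, e, f}
  B5: | IN={b, d, e, f} | OUT={b, c, d, e, f}
  B6: | IN={b, c, d, e, f} | OUT={b, d, e}
  B7: | IN={b, d, e} | OUT={a, b, e}
  B8: | IN={a, b, e} | OUT={e}
  B9: | IN={e} | OUT={}

Merge at B6: OUT[B6] = IN[B7] = {b, d, e}
Applying B6's transfer function to that OUT value gives IN[B6] (row B6 above).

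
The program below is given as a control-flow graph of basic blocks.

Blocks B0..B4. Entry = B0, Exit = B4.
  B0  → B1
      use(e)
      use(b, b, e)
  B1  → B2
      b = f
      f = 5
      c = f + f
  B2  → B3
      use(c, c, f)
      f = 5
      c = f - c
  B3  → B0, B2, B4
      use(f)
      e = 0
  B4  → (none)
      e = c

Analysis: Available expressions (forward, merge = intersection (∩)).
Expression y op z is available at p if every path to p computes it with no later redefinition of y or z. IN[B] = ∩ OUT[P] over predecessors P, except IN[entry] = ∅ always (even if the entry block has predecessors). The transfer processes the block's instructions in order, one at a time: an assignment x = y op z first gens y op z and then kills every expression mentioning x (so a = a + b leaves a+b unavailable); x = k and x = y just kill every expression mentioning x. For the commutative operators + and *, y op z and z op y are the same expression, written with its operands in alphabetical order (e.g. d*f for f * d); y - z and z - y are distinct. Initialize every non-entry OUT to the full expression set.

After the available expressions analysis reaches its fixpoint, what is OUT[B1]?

Converged values:
  B0: | IN={} | OUT={}
  B1: | IN={} | OUT={f+f}
  B2: | IN={} | OUT={}
  B3: | IN={} | OUT={}
  B4: | IN={} | OUT={}

Merge at B1: IN[B1] = OUT[B0] = {}
Applying B1's transfer function to that IN value gives OUT[B1] (row B1 above).

Answer: {f+f}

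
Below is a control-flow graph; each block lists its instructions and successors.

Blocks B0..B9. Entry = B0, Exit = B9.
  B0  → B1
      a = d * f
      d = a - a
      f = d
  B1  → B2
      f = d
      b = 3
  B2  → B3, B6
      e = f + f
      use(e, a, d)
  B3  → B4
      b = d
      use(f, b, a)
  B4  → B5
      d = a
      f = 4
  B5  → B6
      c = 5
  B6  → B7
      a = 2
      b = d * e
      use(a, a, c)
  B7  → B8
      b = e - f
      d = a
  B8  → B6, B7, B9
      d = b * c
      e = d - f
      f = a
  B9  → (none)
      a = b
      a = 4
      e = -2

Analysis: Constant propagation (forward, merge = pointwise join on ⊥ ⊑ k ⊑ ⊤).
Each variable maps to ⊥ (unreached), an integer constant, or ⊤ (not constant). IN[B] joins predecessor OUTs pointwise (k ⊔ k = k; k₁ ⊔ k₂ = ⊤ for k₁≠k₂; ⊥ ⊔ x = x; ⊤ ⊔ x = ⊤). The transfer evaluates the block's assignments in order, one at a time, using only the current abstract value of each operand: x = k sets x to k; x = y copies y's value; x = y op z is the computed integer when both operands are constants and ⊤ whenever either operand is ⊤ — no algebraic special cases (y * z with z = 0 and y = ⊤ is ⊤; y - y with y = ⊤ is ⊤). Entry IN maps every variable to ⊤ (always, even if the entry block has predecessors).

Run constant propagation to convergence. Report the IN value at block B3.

Answer: {a: ⊤, b: 3, c: ⊤, d: ⊤, e: ⊤, f: ⊤}

Derivation:
Per-block solution:
  B0:  IN=(all ⊤)  OUT=(all ⊤)
  B1:  IN=(all ⊤)  OUT={b:3; rest ⊤}
  B2:  IN={b:3; rest ⊤}  OUT={b:3; rest ⊤}
  B3:  IN={b:3; rest ⊤}  OUT=(all ⊤)
  B4:  IN=(all ⊤)  OUT={f:4; rest ⊤}
  B5:  IN={f:4; rest ⊤}  OUT={c:5, f:4; rest ⊤}
  B6:  IN=(all ⊤)  OUT={a:2; rest ⊤}
  B7:  IN={a:2; rest ⊤}  OUT={a:2, d:2; rest ⊤}
  B8:  IN={a:2, d:2; rest ⊤}  OUT={a:2, f:2; rest ⊤}
  B9:  IN={a:2, f:2; rest ⊤}  OUT={a:4, e:-2, f:2; rest ⊤}

Merge at B3: IN[B3] = OUT[B2] = {a: ⊤, b: 3, c: ⊤, d: ⊤, e: ⊤, f: ⊤}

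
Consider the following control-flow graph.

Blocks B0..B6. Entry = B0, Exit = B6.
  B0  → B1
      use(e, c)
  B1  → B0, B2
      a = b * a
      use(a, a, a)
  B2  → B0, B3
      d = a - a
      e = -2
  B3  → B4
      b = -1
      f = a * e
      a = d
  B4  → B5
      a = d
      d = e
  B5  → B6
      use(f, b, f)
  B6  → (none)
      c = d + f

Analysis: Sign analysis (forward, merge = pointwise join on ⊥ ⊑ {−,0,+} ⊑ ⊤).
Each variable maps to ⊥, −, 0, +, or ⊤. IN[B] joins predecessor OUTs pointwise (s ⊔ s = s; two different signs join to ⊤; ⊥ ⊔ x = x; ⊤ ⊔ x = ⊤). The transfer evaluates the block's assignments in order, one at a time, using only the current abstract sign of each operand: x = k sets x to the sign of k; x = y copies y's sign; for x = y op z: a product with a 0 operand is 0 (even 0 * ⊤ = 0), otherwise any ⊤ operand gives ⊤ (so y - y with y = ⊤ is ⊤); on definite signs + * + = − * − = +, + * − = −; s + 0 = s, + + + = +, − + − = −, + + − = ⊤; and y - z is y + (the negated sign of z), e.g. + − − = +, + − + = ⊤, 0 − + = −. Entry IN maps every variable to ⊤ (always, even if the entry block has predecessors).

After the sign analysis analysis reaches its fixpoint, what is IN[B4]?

Answer: {a: ⊤, b: -, c: ⊤, d: ⊤, e: -, f: ⊤}

Trace:
Converged values:
  B0: | IN=(all ⊤) | OUT=(all ⊤)
  B1: | IN=(all ⊤) | OUT=(all ⊤)
  B2: | IN=(all ⊤) | OUT={e:-; rest ⊤}
  B3: | IN={e:-; rest ⊤} | OUT={b:-, e:-; rest ⊤}
  B4: | IN={b:-, e:-; rest ⊤} | OUT={b:-, d:-, e:-; rest ⊤}
  B5: | IN={b:-, d:-, e:-; rest ⊤} | OUT={b:-, d:-, e:-; rest ⊤}
  B6: | IN={b:-, d:-, e:-; rest ⊤} | OUT={b:-, d:-, e:-; rest ⊤}

Merge at B4: IN[B4] = OUT[B3] = {a: ⊤, b: -, c: ⊤, d: ⊤, e: -, f: ⊤}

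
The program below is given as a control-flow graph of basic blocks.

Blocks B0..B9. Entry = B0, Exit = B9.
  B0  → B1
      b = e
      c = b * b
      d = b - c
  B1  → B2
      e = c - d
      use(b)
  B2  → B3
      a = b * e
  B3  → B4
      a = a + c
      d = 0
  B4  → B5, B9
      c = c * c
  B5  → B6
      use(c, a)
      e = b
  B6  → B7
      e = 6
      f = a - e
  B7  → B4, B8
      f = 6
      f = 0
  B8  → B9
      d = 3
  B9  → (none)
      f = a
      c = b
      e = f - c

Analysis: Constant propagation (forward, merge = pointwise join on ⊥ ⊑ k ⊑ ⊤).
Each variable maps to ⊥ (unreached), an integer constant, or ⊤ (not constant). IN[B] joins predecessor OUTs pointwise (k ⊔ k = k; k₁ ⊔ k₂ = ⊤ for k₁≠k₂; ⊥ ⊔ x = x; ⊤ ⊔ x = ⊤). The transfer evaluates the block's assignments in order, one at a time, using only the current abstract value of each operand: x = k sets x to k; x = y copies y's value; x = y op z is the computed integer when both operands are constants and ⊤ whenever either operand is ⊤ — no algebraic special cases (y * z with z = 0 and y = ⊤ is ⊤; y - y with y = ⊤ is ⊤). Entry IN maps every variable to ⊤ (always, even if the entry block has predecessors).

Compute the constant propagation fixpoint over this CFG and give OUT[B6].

Fixpoint table:
  B0: | IN=(all ⊤) | OUT=(all ⊤)
  B1: | IN=(all ⊤) | OUT=(all ⊤)
  B2: | IN=(all ⊤) | OUT=(all ⊤)
  B3: | IN=(all ⊤) | OUT={d:0; rest ⊤}
  B4: | IN={d:0; rest ⊤} | OUT={d:0; rest ⊤}
  B5: | IN={d:0; rest ⊤} | OUT={d:0; rest ⊤}
  B6: | IN={d:0; rest ⊤} | OUT={d:0, e:6; rest ⊤}
  B7: | IN={d:0, e:6; rest ⊤} | OUT={d:0, e:6, f:0; rest ⊤}
  B8: | IN={d:0, e:6, f:0; rest ⊤} | OUT={d:3, e:6, f:0; rest ⊤}
  B9: | IN=(all ⊤) | OUT=(all ⊤)

Merge at B6: IN[B6] = OUT[B5] = {a: ⊤, b: ⊤, c: ⊤, d: 0, e: ⊤, f: ⊤}
Applying B6's transfer function to that IN value gives OUT[B6] (row B6 above).

Answer: {a: ⊤, b: ⊤, c: ⊤, d: 0, e: 6, f: ⊤}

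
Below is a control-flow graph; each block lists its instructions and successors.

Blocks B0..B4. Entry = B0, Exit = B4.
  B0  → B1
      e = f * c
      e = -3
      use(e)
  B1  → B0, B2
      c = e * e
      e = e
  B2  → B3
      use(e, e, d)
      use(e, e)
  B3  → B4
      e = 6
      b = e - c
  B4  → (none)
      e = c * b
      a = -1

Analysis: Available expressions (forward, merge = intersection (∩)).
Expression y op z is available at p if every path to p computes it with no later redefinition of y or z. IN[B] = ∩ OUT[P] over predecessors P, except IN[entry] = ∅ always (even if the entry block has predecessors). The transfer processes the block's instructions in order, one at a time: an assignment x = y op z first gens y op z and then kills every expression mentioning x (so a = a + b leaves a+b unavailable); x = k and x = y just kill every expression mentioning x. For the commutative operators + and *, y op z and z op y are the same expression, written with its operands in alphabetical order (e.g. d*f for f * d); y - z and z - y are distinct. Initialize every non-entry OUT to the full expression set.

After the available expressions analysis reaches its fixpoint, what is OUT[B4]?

Answer: {b*c}

Derivation:
Per-block solution:
  B0:  IN={}  OUT={c*f}
  B1:  IN={c*f}  OUT={}
  B2:  IN={}  OUT={}
  B3:  IN={}  OUT={e-c}
  B4:  IN={e-c}  OUT={b*c}

Merge at B4: IN[B4] = OUT[B3] = {e-c}
Applying B4's transfer function to that IN value gives OUT[B4] (row B4 above).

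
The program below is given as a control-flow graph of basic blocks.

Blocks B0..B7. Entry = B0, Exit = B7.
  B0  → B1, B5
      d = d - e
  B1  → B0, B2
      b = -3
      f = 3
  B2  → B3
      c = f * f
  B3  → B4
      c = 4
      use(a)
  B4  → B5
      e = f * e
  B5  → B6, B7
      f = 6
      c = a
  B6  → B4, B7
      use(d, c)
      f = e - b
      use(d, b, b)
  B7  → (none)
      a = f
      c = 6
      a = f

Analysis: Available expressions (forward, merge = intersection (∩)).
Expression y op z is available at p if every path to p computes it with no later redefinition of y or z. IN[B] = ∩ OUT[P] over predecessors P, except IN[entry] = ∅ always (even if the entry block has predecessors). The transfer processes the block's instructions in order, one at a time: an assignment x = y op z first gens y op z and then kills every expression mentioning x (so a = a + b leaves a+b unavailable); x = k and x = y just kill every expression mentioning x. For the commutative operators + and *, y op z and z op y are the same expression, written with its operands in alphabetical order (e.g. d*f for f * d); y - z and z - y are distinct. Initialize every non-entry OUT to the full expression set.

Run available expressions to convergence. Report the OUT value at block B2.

Converged values:
  B0:   IN={}   OUT={}
  B1:   IN={}   OUT={}
  B2:   IN={}   OUT={f*f}
  B3:   IN={f*f}   OUT={f*f}
  B4:   IN={}   OUT={}
  B5:   IN={}   OUT={}
  B6:   IN={}   OUT={e-b}
  B7:   IN={}   OUT={}

Merge at B2: IN[B2] = OUT[B1] = {}
Applying B2's transfer function to that IN value gives OUT[B2] (row B2 above).

Answer: {f*f}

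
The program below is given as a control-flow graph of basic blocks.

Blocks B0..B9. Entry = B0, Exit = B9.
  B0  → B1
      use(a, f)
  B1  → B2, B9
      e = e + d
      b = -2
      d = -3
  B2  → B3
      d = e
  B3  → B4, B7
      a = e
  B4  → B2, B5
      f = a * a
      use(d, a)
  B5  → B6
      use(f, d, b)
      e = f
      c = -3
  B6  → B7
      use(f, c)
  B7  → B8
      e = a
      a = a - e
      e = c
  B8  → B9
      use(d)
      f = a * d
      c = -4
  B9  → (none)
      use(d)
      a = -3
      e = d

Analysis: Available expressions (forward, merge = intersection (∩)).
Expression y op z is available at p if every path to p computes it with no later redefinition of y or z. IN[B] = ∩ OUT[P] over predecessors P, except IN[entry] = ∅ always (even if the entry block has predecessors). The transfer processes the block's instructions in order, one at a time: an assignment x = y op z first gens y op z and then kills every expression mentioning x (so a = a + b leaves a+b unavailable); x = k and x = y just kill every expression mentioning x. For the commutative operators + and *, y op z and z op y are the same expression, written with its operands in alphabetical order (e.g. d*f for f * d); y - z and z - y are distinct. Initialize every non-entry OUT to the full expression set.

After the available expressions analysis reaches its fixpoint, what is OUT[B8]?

Answer: {a*d}

Derivation:
Per-block solution:
  B0: | IN={} | OUT={}
  B1: | IN={} | OUT={}
  B2: | IN={} | OUT={}
  B3: | IN={} | OUT={}
  B4: | IN={} | OUT={a*a}
  B5: | IN={a*a} | OUT={a*a}
  B6: | IN={a*a} | OUT={a*a}
  B7: | IN={} | OUT={}
  B8: | IN={} | OUT={a*d}
  B9: | IN={} | OUT={}

Merge at B8: IN[B8] = OUT[B7] = {}
Applying B8's transfer function to that IN value gives OUT[B8] (row B8 above).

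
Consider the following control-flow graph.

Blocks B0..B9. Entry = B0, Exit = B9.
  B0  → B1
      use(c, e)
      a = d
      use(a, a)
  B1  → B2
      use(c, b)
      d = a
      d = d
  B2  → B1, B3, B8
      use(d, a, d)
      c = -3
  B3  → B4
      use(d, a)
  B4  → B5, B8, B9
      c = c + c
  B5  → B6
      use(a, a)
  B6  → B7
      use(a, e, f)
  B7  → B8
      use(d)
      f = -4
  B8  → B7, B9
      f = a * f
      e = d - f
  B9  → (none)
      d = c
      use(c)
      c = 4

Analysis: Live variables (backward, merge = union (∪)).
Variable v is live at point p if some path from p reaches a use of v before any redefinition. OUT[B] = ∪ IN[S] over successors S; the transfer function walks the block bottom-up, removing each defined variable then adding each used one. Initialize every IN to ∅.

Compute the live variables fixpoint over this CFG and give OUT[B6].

Answer: {a, c, d}

Working:
Per-block solution:
  B0:  IN={b, c, d, e, f}  OUT={a, b, c, e, f}
  B1:  IN={a, b, c, e, f}  OUT={a, b, d, e, f}
  B2:  IN={a, b, d, e, f}  OUT={a, b, c, d, e, f}
  B3:  IN={a, c, d, e, f}  OUT={a, c, d, e, f}
  B4:  IN={a, c, d, e, f}  OUT={a, c, d, e, f}
  B5:  IN={a, c, d, e, f}  OUT={a, c, d, e, f}
  B6:  IN={a, c, d, e, f}  OUT={a, c, d}
  B7:  IN={a, c, d}  OUT={a, c, d, f}
  B8:  IN={a, c, d, f}  OUT={a, c, d}
  B9:  IN={c}  OUT={}

Merge at B6: OUT[B6] = IN[B7] = {a, c, d}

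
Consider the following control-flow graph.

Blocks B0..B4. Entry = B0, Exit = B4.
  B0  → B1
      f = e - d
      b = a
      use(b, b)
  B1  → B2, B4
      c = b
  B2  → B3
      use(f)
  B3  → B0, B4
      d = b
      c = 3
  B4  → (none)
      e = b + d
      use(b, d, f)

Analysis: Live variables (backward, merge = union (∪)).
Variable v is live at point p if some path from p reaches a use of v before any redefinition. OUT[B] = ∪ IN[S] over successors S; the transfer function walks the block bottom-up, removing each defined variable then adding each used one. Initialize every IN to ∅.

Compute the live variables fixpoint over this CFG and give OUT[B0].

Converged values:
  B0:   IN={a, d, e}   OUT={a, b, d, e, f}
  B1:   IN={a, b, d, e, f}   OUT={a, b, d, e, f}
  B2:   IN={a, b, e, f}   OUT={a, b, e, f}
  B3:   IN={a, b, e, f}   OUT={a, b, d, e, f}
  B4:   IN={b, d, f}   OUT={}

Merge at B0: OUT[B0] = IN[B1] = {a, b, d, e, f}

Answer: {a, b, d, e, f}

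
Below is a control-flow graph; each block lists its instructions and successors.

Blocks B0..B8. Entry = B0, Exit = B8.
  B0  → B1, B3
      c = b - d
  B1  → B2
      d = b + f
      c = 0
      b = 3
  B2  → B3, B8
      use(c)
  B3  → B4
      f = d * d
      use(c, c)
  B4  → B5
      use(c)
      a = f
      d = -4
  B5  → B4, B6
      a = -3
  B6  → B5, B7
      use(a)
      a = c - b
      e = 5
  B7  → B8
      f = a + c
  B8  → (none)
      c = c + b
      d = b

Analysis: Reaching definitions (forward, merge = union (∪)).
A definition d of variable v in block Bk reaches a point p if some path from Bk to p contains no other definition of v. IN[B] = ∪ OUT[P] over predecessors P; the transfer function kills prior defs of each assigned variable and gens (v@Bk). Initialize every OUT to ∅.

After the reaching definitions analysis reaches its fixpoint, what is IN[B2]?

Per-block solution:
  B0: | IN={} | OUT={c@B0}
  B1: | IN={c@B0} | OUT={b@B1, c@B1, d@B1}
  B2: | IN={b@B1, c@B1, d@B1} | OUT={b@B1, c@B1, d@B1}
  B3: | IN={b@B1, c@B0, c@B1, d@B1} | OUT={b@B1, c@B0, c@B1, d@B1, f@B3}
  B4: | IN={a@B5, b@B1, c@B0, c@B1, d@B1, d@B4, e@B6, f@B3} | OUT={a@B4, b@B1, c@B0, c@B1, d@B4, e@B6, f@B3}
  B5: | IN={a@B4, a@B6, b@B1, c@B0, c@B1, d@B4, e@B6, f@B3} | OUT={a@B5, b@B1, c@B0, c@B1, d@B4, e@B6, f@B3}
  B6: | IN={a@B5, b@B1, c@B0, c@B1, d@B4, e@B6, f@B3} | OUT={a@B6, b@B1, c@B0, c@B1, d@B4, e@B6, f@B3}
  B7: | IN={a@B6, b@B1, c@B0, c@B1, d@B4, e@B6, f@B3} | OUT={a@B6, b@B1, c@B0, c@B1, d@B4, e@B6, f@B7}
  B8: | IN={a@B6, b@B1, c@B0, c@B1, d@B1, d@B4, e@B6, f@B7} | OUT={a@B6, b@B1, c@B8, d@B8, e@B6, f@B7}

Merge at B2: IN[B2] = OUT[B1] = {b@B1, c@B1, d@B1}

Answer: {b@B1, c@B1, d@B1}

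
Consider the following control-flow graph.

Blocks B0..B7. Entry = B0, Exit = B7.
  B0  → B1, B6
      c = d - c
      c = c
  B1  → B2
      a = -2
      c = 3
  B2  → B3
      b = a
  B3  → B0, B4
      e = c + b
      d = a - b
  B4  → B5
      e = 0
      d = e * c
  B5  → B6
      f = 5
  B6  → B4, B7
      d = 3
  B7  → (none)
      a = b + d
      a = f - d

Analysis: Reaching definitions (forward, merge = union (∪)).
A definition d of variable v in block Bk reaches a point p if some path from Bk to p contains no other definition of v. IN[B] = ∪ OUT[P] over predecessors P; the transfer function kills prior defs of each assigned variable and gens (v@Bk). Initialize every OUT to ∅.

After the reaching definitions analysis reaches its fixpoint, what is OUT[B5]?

Answer: {a@B1, b@B2, c@B0, c@B1, d@B4, e@B4, f@B5}

Trace:
Converged values:
  B0: | IN={a@B1, b@B2, c@B1, d@B3, e@B3} | OUT={a@B1, b@B2, c@B0, d@B3, e@B3}
  B1: | IN={a@B1, b@B2, c@B0, d@B3, e@B3} | OUT={a@B1, b@B2, c@B1, d@B3, e@B3}
  B2: | IN={a@B1, b@B2, c@B1, d@B3, e@B3} | OUT={a@B1, b@B2, c@B1, d@B3, e@B3}
  B3: | IN={a@B1, b@B2, c@B1, d@B3, e@B3} | OUT={a@B1, b@B2, c@B1, d@B3, e@B3}
  B4: | IN={a@B1, b@B2, c@B0, c@B1, d@B3, d@B6, e@B3, e@B4, f@B5} | OUT={a@B1, b@B2, c@B0, c@B1, d@B4, e@B4, f@B5}
  B5: | IN={a@B1, b@B2, c@B0, c@B1, d@B4, e@B4, f@B5} | OUT={a@B1, b@B2, c@B0, c@B1, d@B4, e@B4, f@B5}
  B6: | IN={a@B1, b@B2, c@B0, c@B1, d@B3, d@B4, e@B3, e@B4, f@B5} | OUT={a@B1, b@B2, c@B0, c@B1, d@B6, e@B3, e@B4, f@B5}
  B7: | IN={a@B1, b@B2, c@B0, c@B1, d@B6, e@B3, e@B4, f@B5} | OUT={a@B7, b@B2, c@B0, c@B1, d@B6, e@B3, e@B4, f@B5}

Merge at B5: IN[B5] = OUT[B4] = {a@B1, b@B2, c@B0, c@B1, d@B4, e@B4, f@B5}
Applying B5's transfer function to that IN value gives OUT[B5] (row B5 above).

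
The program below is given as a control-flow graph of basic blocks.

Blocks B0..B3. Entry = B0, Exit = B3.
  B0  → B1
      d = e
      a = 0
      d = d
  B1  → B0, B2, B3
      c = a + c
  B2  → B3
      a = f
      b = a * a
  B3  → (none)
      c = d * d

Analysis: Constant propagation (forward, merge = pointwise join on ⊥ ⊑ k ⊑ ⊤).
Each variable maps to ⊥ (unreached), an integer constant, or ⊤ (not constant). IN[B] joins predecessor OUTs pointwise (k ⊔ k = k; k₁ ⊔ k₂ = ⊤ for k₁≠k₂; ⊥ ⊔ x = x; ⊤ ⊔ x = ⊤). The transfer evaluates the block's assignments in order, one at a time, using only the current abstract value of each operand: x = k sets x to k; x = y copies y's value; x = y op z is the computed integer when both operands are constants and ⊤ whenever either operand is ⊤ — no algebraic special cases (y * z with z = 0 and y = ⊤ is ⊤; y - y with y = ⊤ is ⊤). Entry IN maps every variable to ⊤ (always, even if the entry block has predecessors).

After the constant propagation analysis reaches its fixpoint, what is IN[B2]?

Answer: {a: 0, b: ⊤, c: ⊤, d: ⊤, e: ⊤, f: ⊤}

Derivation:
Per-block solution:
  B0:   IN=(all ⊤)   OUT={a:0; rest ⊤}
  B1:   IN={a:0; rest ⊤}   OUT={a:0; rest ⊤}
  B2:   IN={a:0; rest ⊤}   OUT=(all ⊤)
  B3:   IN=(all ⊤)   OUT=(all ⊤)

Merge at B2: IN[B2] = OUT[B1] = {a: 0, b: ⊤, c: ⊤, d: ⊤, e: ⊤, f: ⊤}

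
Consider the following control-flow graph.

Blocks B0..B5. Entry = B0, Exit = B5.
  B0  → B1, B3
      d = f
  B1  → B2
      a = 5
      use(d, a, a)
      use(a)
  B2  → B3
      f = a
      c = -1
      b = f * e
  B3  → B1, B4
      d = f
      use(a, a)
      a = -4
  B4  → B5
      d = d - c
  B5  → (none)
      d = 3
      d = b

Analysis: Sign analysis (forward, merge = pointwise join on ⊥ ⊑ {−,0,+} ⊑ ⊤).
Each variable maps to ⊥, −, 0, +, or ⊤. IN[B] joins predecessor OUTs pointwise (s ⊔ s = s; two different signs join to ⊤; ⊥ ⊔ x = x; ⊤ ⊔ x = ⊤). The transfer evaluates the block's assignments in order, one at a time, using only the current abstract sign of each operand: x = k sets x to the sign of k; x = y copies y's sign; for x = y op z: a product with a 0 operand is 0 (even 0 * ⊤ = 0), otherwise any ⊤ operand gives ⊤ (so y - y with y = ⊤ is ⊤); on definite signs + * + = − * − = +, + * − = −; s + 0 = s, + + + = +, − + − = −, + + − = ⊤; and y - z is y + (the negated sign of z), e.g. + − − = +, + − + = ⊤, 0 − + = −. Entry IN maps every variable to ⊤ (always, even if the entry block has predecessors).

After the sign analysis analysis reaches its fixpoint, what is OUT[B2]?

Converged values:
  B0: | IN=(all ⊤) | OUT=(all ⊤)
  B1: | IN=(all ⊤) | OUT={a:+; rest ⊤}
  B2: | IN={a:+; rest ⊤} | OUT={a:+, c:-, f:+; rest ⊤}
  B3: | IN=(all ⊤) | OUT={a:-; rest ⊤}
  B4: | IN={a:-; rest ⊤} | OUT={a:-; rest ⊤}
  B5: | IN={a:-; rest ⊤} | OUT={a:-; rest ⊤}

Merge at B2: IN[B2] = OUT[B1] = {a: +, b: ⊤, c: ⊤, d: ⊤, e: ⊤, f: ⊤}
Applying B2's transfer function to that IN value gives OUT[B2] (row B2 above).

Answer: {a: +, b: ⊤, c: -, d: ⊤, e: ⊤, f: +}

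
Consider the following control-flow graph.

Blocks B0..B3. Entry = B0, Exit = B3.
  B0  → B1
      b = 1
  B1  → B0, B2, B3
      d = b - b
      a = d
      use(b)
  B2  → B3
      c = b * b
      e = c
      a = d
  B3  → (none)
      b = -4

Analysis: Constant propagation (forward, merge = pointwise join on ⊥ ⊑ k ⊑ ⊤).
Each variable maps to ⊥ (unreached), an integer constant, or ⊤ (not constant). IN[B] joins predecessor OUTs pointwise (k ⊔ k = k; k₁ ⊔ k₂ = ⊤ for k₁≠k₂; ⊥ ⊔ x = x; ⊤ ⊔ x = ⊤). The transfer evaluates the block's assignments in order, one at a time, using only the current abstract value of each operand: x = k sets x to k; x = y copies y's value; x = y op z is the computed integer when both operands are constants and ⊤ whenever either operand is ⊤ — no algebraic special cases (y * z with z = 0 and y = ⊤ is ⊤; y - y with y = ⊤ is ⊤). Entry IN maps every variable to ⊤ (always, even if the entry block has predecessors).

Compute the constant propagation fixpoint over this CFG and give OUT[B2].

Fixpoint table:
  B0:  IN=(all ⊤)  OUT={b:1; rest ⊤}
  B1:  IN={b:1; rest ⊤}  OUT={a:0, b:1, d:0; rest ⊤}
  B2:  IN={a:0, b:1, d:0; rest ⊤}  OUT={a:0, b:1, c:1, d:0, e:1; rest ⊤}
  B3:  IN={a:0, b:1, d:0; rest ⊤}  OUT={a:0, b:-4, d:0; rest ⊤}

Merge at B2: IN[B2] = OUT[B1] = {a: 0, b: 1, c: ⊤, d: 0, e: ⊤, f: ⊤}
Applying B2's transfer function to that IN value gives OUT[B2] (row B2 above).

Answer: {a: 0, b: 1, c: 1, d: 0, e: 1, f: ⊤}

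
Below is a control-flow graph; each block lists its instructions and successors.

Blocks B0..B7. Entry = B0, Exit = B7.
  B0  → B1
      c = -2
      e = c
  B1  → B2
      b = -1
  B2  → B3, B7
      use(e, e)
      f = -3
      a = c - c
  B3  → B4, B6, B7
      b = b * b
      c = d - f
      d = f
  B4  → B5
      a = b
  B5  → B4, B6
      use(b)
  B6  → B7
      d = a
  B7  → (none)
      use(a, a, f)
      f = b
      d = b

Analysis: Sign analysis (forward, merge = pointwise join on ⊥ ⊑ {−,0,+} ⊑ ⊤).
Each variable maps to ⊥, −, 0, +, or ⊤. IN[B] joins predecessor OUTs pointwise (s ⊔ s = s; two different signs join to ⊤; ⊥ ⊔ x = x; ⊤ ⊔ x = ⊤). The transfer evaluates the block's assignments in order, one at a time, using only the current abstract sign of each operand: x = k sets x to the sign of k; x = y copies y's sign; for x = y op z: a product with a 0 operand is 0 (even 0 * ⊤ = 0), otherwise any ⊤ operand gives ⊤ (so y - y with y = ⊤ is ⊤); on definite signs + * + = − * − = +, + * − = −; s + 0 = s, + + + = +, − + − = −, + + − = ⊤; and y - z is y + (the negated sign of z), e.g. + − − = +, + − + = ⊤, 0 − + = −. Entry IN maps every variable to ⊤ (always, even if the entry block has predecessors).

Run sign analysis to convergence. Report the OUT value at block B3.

Fixpoint table:
  B0: | IN=(all ⊤) | OUT={c:-, e:-; rest ⊤}
  B1: | IN={c:-, e:-; rest ⊤} | OUT={b:-, c:-, e:-; rest ⊤}
  B2: | IN={b:-, c:-, e:-; rest ⊤} | OUT={b:-, c:-, e:-, f:-; rest ⊤}
  B3: | IN={b:-, c:-, e:-, f:-; rest ⊤} | OUT={b:+, d:-, e:-, f:-; rest ⊤}
  B4: | IN={b:+, d:-, e:-, f:-; rest ⊤} | OUT={a:+, b:+, d:-, e:-, f:-; rest ⊤}
  B5: | IN={a:+, b:+, d:-, e:-, f:-; rest ⊤} | OUT={a:+, b:+, d:-, e:-, f:-; rest ⊤}
  B6: | IN={b:+, d:-, e:-, f:-; rest ⊤} | OUT={b:+, e:-, f:-; rest ⊤}
  B7: | IN={e:-, f:-; rest ⊤} | OUT={e:-; rest ⊤}

Merge at B3: IN[B3] = OUT[B2] = {a: ⊤, b: -, c: -, d: ⊤, e: -, f: -}
Applying B3's transfer function to that IN value gives OUT[B3] (row B3 above).

Answer: {a: ⊤, b: +, c: ⊤, d: -, e: -, f: -}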